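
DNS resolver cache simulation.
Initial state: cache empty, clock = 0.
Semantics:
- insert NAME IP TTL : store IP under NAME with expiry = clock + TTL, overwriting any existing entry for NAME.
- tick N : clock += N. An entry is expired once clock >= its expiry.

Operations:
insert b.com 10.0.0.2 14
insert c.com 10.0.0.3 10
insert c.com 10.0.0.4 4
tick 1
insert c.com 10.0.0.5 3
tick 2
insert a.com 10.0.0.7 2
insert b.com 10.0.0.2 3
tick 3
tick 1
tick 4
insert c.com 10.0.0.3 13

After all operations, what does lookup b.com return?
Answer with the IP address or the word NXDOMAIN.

Answer: NXDOMAIN

Derivation:
Op 1: insert b.com -> 10.0.0.2 (expiry=0+14=14). clock=0
Op 2: insert c.com -> 10.0.0.3 (expiry=0+10=10). clock=0
Op 3: insert c.com -> 10.0.0.4 (expiry=0+4=4). clock=0
Op 4: tick 1 -> clock=1.
Op 5: insert c.com -> 10.0.0.5 (expiry=1+3=4). clock=1
Op 6: tick 2 -> clock=3.
Op 7: insert a.com -> 10.0.0.7 (expiry=3+2=5). clock=3
Op 8: insert b.com -> 10.0.0.2 (expiry=3+3=6). clock=3
Op 9: tick 3 -> clock=6. purged={a.com,b.com,c.com}
Op 10: tick 1 -> clock=7.
Op 11: tick 4 -> clock=11.
Op 12: insert c.com -> 10.0.0.3 (expiry=11+13=24). clock=11
lookup b.com: not in cache (expired or never inserted)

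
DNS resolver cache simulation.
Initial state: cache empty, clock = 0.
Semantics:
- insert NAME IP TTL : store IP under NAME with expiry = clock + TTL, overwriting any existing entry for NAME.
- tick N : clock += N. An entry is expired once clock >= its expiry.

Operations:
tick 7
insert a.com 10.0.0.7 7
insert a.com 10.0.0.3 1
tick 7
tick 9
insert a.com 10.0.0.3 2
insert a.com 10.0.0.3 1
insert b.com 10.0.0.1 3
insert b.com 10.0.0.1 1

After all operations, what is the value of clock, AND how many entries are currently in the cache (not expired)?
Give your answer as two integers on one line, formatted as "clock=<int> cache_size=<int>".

Op 1: tick 7 -> clock=7.
Op 2: insert a.com -> 10.0.0.7 (expiry=7+7=14). clock=7
Op 3: insert a.com -> 10.0.0.3 (expiry=7+1=8). clock=7
Op 4: tick 7 -> clock=14. purged={a.com}
Op 5: tick 9 -> clock=23.
Op 6: insert a.com -> 10.0.0.3 (expiry=23+2=25). clock=23
Op 7: insert a.com -> 10.0.0.3 (expiry=23+1=24). clock=23
Op 8: insert b.com -> 10.0.0.1 (expiry=23+3=26). clock=23
Op 9: insert b.com -> 10.0.0.1 (expiry=23+1=24). clock=23
Final clock = 23
Final cache (unexpired): {a.com,b.com} -> size=2

Answer: clock=23 cache_size=2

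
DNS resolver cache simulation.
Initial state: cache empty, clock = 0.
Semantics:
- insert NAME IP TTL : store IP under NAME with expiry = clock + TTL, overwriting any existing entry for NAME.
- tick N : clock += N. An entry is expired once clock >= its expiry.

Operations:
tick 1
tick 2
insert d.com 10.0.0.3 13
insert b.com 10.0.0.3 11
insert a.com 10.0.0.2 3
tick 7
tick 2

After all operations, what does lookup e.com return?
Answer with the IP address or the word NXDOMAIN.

Answer: NXDOMAIN

Derivation:
Op 1: tick 1 -> clock=1.
Op 2: tick 2 -> clock=3.
Op 3: insert d.com -> 10.0.0.3 (expiry=3+13=16). clock=3
Op 4: insert b.com -> 10.0.0.3 (expiry=3+11=14). clock=3
Op 5: insert a.com -> 10.0.0.2 (expiry=3+3=6). clock=3
Op 6: tick 7 -> clock=10. purged={a.com}
Op 7: tick 2 -> clock=12.
lookup e.com: not in cache (expired or never inserted)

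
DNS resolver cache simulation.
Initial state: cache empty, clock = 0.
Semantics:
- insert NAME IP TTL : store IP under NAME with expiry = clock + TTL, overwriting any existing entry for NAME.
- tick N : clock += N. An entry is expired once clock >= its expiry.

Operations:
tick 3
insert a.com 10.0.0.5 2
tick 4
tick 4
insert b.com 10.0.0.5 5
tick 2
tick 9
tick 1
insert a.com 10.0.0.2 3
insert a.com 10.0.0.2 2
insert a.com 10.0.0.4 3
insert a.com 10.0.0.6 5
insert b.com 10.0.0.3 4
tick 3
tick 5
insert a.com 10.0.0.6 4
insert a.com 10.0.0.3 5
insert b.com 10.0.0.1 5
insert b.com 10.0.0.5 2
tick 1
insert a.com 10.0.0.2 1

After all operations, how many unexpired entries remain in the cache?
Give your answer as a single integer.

Answer: 2

Derivation:
Op 1: tick 3 -> clock=3.
Op 2: insert a.com -> 10.0.0.5 (expiry=3+2=5). clock=3
Op 3: tick 4 -> clock=7. purged={a.com}
Op 4: tick 4 -> clock=11.
Op 5: insert b.com -> 10.0.0.5 (expiry=11+5=16). clock=11
Op 6: tick 2 -> clock=13.
Op 7: tick 9 -> clock=22. purged={b.com}
Op 8: tick 1 -> clock=23.
Op 9: insert a.com -> 10.0.0.2 (expiry=23+3=26). clock=23
Op 10: insert a.com -> 10.0.0.2 (expiry=23+2=25). clock=23
Op 11: insert a.com -> 10.0.0.4 (expiry=23+3=26). clock=23
Op 12: insert a.com -> 10.0.0.6 (expiry=23+5=28). clock=23
Op 13: insert b.com -> 10.0.0.3 (expiry=23+4=27). clock=23
Op 14: tick 3 -> clock=26.
Op 15: tick 5 -> clock=31. purged={a.com,b.com}
Op 16: insert a.com -> 10.0.0.6 (expiry=31+4=35). clock=31
Op 17: insert a.com -> 10.0.0.3 (expiry=31+5=36). clock=31
Op 18: insert b.com -> 10.0.0.1 (expiry=31+5=36). clock=31
Op 19: insert b.com -> 10.0.0.5 (expiry=31+2=33). clock=31
Op 20: tick 1 -> clock=32.
Op 21: insert a.com -> 10.0.0.2 (expiry=32+1=33). clock=32
Final cache (unexpired): {a.com,b.com} -> size=2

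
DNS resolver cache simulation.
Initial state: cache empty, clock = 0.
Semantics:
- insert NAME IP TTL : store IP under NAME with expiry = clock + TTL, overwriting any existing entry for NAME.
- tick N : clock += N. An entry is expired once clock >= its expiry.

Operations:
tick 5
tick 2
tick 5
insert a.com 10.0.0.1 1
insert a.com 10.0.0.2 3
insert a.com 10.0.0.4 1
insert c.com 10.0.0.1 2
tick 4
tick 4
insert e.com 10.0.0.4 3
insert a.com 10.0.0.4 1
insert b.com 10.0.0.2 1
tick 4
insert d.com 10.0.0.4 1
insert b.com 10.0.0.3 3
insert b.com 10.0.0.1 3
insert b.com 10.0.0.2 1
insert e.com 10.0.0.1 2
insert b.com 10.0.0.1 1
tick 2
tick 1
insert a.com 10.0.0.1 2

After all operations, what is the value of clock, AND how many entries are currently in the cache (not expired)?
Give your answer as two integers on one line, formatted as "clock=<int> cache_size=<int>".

Op 1: tick 5 -> clock=5.
Op 2: tick 2 -> clock=7.
Op 3: tick 5 -> clock=12.
Op 4: insert a.com -> 10.0.0.1 (expiry=12+1=13). clock=12
Op 5: insert a.com -> 10.0.0.2 (expiry=12+3=15). clock=12
Op 6: insert a.com -> 10.0.0.4 (expiry=12+1=13). clock=12
Op 7: insert c.com -> 10.0.0.1 (expiry=12+2=14). clock=12
Op 8: tick 4 -> clock=16. purged={a.com,c.com}
Op 9: tick 4 -> clock=20.
Op 10: insert e.com -> 10.0.0.4 (expiry=20+3=23). clock=20
Op 11: insert a.com -> 10.0.0.4 (expiry=20+1=21). clock=20
Op 12: insert b.com -> 10.0.0.2 (expiry=20+1=21). clock=20
Op 13: tick 4 -> clock=24. purged={a.com,b.com,e.com}
Op 14: insert d.com -> 10.0.0.4 (expiry=24+1=25). clock=24
Op 15: insert b.com -> 10.0.0.3 (expiry=24+3=27). clock=24
Op 16: insert b.com -> 10.0.0.1 (expiry=24+3=27). clock=24
Op 17: insert b.com -> 10.0.0.2 (expiry=24+1=25). clock=24
Op 18: insert e.com -> 10.0.0.1 (expiry=24+2=26). clock=24
Op 19: insert b.com -> 10.0.0.1 (expiry=24+1=25). clock=24
Op 20: tick 2 -> clock=26. purged={b.com,d.com,e.com}
Op 21: tick 1 -> clock=27.
Op 22: insert a.com -> 10.0.0.1 (expiry=27+2=29). clock=27
Final clock = 27
Final cache (unexpired): {a.com} -> size=1

Answer: clock=27 cache_size=1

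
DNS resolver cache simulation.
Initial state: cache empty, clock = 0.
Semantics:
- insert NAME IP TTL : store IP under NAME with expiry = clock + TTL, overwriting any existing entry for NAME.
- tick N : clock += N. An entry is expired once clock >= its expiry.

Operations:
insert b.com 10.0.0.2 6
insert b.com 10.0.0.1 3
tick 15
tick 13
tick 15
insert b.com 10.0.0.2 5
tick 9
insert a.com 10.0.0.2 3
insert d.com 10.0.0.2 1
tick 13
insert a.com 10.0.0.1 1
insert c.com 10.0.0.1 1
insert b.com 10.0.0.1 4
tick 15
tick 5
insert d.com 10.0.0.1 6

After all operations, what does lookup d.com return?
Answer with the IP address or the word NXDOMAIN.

Answer: 10.0.0.1

Derivation:
Op 1: insert b.com -> 10.0.0.2 (expiry=0+6=6). clock=0
Op 2: insert b.com -> 10.0.0.1 (expiry=0+3=3). clock=0
Op 3: tick 15 -> clock=15. purged={b.com}
Op 4: tick 13 -> clock=28.
Op 5: tick 15 -> clock=43.
Op 6: insert b.com -> 10.0.0.2 (expiry=43+5=48). clock=43
Op 7: tick 9 -> clock=52. purged={b.com}
Op 8: insert a.com -> 10.0.0.2 (expiry=52+3=55). clock=52
Op 9: insert d.com -> 10.0.0.2 (expiry=52+1=53). clock=52
Op 10: tick 13 -> clock=65. purged={a.com,d.com}
Op 11: insert a.com -> 10.0.0.1 (expiry=65+1=66). clock=65
Op 12: insert c.com -> 10.0.0.1 (expiry=65+1=66). clock=65
Op 13: insert b.com -> 10.0.0.1 (expiry=65+4=69). clock=65
Op 14: tick 15 -> clock=80. purged={a.com,b.com,c.com}
Op 15: tick 5 -> clock=85.
Op 16: insert d.com -> 10.0.0.1 (expiry=85+6=91). clock=85
lookup d.com: present, ip=10.0.0.1 expiry=91 > clock=85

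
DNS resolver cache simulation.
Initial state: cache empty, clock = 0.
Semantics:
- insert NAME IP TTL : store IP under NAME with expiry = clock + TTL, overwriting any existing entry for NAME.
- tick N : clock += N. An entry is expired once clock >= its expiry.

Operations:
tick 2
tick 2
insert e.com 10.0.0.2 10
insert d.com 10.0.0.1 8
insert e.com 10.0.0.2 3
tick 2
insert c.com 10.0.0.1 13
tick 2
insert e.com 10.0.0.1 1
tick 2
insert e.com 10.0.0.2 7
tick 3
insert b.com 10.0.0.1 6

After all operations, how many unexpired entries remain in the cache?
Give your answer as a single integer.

Op 1: tick 2 -> clock=2.
Op 2: tick 2 -> clock=4.
Op 3: insert e.com -> 10.0.0.2 (expiry=4+10=14). clock=4
Op 4: insert d.com -> 10.0.0.1 (expiry=4+8=12). clock=4
Op 5: insert e.com -> 10.0.0.2 (expiry=4+3=7). clock=4
Op 6: tick 2 -> clock=6.
Op 7: insert c.com -> 10.0.0.1 (expiry=6+13=19). clock=6
Op 8: tick 2 -> clock=8. purged={e.com}
Op 9: insert e.com -> 10.0.0.1 (expiry=8+1=9). clock=8
Op 10: tick 2 -> clock=10. purged={e.com}
Op 11: insert e.com -> 10.0.0.2 (expiry=10+7=17). clock=10
Op 12: tick 3 -> clock=13. purged={d.com}
Op 13: insert b.com -> 10.0.0.1 (expiry=13+6=19). clock=13
Final cache (unexpired): {b.com,c.com,e.com} -> size=3

Answer: 3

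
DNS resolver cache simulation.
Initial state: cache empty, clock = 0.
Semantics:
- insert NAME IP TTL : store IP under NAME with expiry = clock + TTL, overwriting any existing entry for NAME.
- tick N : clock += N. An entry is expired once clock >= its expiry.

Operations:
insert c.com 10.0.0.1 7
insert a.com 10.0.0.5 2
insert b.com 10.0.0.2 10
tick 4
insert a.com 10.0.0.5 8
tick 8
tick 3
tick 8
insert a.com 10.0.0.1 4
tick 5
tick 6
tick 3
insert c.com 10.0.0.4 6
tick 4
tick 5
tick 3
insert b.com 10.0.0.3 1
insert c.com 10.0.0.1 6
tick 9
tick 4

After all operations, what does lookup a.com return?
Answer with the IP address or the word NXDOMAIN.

Op 1: insert c.com -> 10.0.0.1 (expiry=0+7=7). clock=0
Op 2: insert a.com -> 10.0.0.5 (expiry=0+2=2). clock=0
Op 3: insert b.com -> 10.0.0.2 (expiry=0+10=10). clock=0
Op 4: tick 4 -> clock=4. purged={a.com}
Op 5: insert a.com -> 10.0.0.5 (expiry=4+8=12). clock=4
Op 6: tick 8 -> clock=12. purged={a.com,b.com,c.com}
Op 7: tick 3 -> clock=15.
Op 8: tick 8 -> clock=23.
Op 9: insert a.com -> 10.0.0.1 (expiry=23+4=27). clock=23
Op 10: tick 5 -> clock=28. purged={a.com}
Op 11: tick 6 -> clock=34.
Op 12: tick 3 -> clock=37.
Op 13: insert c.com -> 10.0.0.4 (expiry=37+6=43). clock=37
Op 14: tick 4 -> clock=41.
Op 15: tick 5 -> clock=46. purged={c.com}
Op 16: tick 3 -> clock=49.
Op 17: insert b.com -> 10.0.0.3 (expiry=49+1=50). clock=49
Op 18: insert c.com -> 10.0.0.1 (expiry=49+6=55). clock=49
Op 19: tick 9 -> clock=58. purged={b.com,c.com}
Op 20: tick 4 -> clock=62.
lookup a.com: not in cache (expired or never inserted)

Answer: NXDOMAIN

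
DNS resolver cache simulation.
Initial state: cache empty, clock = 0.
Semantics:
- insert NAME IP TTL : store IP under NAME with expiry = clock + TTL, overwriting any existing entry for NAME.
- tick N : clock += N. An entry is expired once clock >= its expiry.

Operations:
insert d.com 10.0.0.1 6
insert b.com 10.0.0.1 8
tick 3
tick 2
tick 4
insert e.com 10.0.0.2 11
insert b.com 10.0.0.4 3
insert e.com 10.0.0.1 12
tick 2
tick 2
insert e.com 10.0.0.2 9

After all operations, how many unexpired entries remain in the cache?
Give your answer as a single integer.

Op 1: insert d.com -> 10.0.0.1 (expiry=0+6=6). clock=0
Op 2: insert b.com -> 10.0.0.1 (expiry=0+8=8). clock=0
Op 3: tick 3 -> clock=3.
Op 4: tick 2 -> clock=5.
Op 5: tick 4 -> clock=9. purged={b.com,d.com}
Op 6: insert e.com -> 10.0.0.2 (expiry=9+11=20). clock=9
Op 7: insert b.com -> 10.0.0.4 (expiry=9+3=12). clock=9
Op 8: insert e.com -> 10.0.0.1 (expiry=9+12=21). clock=9
Op 9: tick 2 -> clock=11.
Op 10: tick 2 -> clock=13. purged={b.com}
Op 11: insert e.com -> 10.0.0.2 (expiry=13+9=22). clock=13
Final cache (unexpired): {e.com} -> size=1

Answer: 1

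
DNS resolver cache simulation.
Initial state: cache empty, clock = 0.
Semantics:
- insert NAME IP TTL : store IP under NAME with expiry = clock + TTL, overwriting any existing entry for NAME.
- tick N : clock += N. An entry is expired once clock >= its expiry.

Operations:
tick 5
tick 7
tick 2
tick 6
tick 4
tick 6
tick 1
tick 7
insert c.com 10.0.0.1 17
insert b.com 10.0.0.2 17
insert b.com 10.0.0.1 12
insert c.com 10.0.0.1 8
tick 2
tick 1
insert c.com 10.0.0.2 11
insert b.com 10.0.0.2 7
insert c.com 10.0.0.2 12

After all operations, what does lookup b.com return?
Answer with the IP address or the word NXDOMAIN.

Op 1: tick 5 -> clock=5.
Op 2: tick 7 -> clock=12.
Op 3: tick 2 -> clock=14.
Op 4: tick 6 -> clock=20.
Op 5: tick 4 -> clock=24.
Op 6: tick 6 -> clock=30.
Op 7: tick 1 -> clock=31.
Op 8: tick 7 -> clock=38.
Op 9: insert c.com -> 10.0.0.1 (expiry=38+17=55). clock=38
Op 10: insert b.com -> 10.0.0.2 (expiry=38+17=55). clock=38
Op 11: insert b.com -> 10.0.0.1 (expiry=38+12=50). clock=38
Op 12: insert c.com -> 10.0.0.1 (expiry=38+8=46). clock=38
Op 13: tick 2 -> clock=40.
Op 14: tick 1 -> clock=41.
Op 15: insert c.com -> 10.0.0.2 (expiry=41+11=52). clock=41
Op 16: insert b.com -> 10.0.0.2 (expiry=41+7=48). clock=41
Op 17: insert c.com -> 10.0.0.2 (expiry=41+12=53). clock=41
lookup b.com: present, ip=10.0.0.2 expiry=48 > clock=41

Answer: 10.0.0.2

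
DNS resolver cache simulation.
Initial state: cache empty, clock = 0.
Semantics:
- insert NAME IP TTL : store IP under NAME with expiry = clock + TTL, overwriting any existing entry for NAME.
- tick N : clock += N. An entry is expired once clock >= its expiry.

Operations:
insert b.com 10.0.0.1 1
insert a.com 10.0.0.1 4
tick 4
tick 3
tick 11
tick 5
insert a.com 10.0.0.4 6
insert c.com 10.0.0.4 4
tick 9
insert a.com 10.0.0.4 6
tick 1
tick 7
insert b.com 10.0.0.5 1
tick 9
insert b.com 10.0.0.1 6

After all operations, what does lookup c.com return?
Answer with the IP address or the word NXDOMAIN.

Answer: NXDOMAIN

Derivation:
Op 1: insert b.com -> 10.0.0.1 (expiry=0+1=1). clock=0
Op 2: insert a.com -> 10.0.0.1 (expiry=0+4=4). clock=0
Op 3: tick 4 -> clock=4. purged={a.com,b.com}
Op 4: tick 3 -> clock=7.
Op 5: tick 11 -> clock=18.
Op 6: tick 5 -> clock=23.
Op 7: insert a.com -> 10.0.0.4 (expiry=23+6=29). clock=23
Op 8: insert c.com -> 10.0.0.4 (expiry=23+4=27). clock=23
Op 9: tick 9 -> clock=32. purged={a.com,c.com}
Op 10: insert a.com -> 10.0.0.4 (expiry=32+6=38). clock=32
Op 11: tick 1 -> clock=33.
Op 12: tick 7 -> clock=40. purged={a.com}
Op 13: insert b.com -> 10.0.0.5 (expiry=40+1=41). clock=40
Op 14: tick 9 -> clock=49. purged={b.com}
Op 15: insert b.com -> 10.0.0.1 (expiry=49+6=55). clock=49
lookup c.com: not in cache (expired or never inserted)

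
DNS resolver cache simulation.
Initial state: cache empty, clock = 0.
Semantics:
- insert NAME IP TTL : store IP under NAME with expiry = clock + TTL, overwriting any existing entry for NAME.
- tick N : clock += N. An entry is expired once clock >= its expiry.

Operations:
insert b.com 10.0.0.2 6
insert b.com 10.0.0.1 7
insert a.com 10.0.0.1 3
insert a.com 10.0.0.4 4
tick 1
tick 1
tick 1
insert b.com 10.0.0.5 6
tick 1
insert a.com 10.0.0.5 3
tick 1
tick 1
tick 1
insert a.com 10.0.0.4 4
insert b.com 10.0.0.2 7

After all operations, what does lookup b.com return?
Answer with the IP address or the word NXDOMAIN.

Answer: 10.0.0.2

Derivation:
Op 1: insert b.com -> 10.0.0.2 (expiry=0+6=6). clock=0
Op 2: insert b.com -> 10.0.0.1 (expiry=0+7=7). clock=0
Op 3: insert a.com -> 10.0.0.1 (expiry=0+3=3). clock=0
Op 4: insert a.com -> 10.0.0.4 (expiry=0+4=4). clock=0
Op 5: tick 1 -> clock=1.
Op 6: tick 1 -> clock=2.
Op 7: tick 1 -> clock=3.
Op 8: insert b.com -> 10.0.0.5 (expiry=3+6=9). clock=3
Op 9: tick 1 -> clock=4. purged={a.com}
Op 10: insert a.com -> 10.0.0.5 (expiry=4+3=7). clock=4
Op 11: tick 1 -> clock=5.
Op 12: tick 1 -> clock=6.
Op 13: tick 1 -> clock=7. purged={a.com}
Op 14: insert a.com -> 10.0.0.4 (expiry=7+4=11). clock=7
Op 15: insert b.com -> 10.0.0.2 (expiry=7+7=14). clock=7
lookup b.com: present, ip=10.0.0.2 expiry=14 > clock=7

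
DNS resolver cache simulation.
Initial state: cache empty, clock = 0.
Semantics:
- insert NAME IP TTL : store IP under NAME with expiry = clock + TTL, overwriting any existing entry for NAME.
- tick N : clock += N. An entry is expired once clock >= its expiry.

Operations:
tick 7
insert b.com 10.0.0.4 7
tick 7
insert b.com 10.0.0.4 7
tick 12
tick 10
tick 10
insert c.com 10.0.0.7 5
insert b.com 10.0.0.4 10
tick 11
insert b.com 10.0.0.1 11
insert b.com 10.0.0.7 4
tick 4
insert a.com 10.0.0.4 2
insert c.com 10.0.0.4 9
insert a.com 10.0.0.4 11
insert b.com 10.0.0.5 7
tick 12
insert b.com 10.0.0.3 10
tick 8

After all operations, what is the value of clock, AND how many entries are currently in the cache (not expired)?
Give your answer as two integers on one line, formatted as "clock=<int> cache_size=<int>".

Op 1: tick 7 -> clock=7.
Op 2: insert b.com -> 10.0.0.4 (expiry=7+7=14). clock=7
Op 3: tick 7 -> clock=14. purged={b.com}
Op 4: insert b.com -> 10.0.0.4 (expiry=14+7=21). clock=14
Op 5: tick 12 -> clock=26. purged={b.com}
Op 6: tick 10 -> clock=36.
Op 7: tick 10 -> clock=46.
Op 8: insert c.com -> 10.0.0.7 (expiry=46+5=51). clock=46
Op 9: insert b.com -> 10.0.0.4 (expiry=46+10=56). clock=46
Op 10: tick 11 -> clock=57. purged={b.com,c.com}
Op 11: insert b.com -> 10.0.0.1 (expiry=57+11=68). clock=57
Op 12: insert b.com -> 10.0.0.7 (expiry=57+4=61). clock=57
Op 13: tick 4 -> clock=61. purged={b.com}
Op 14: insert a.com -> 10.0.0.4 (expiry=61+2=63). clock=61
Op 15: insert c.com -> 10.0.0.4 (expiry=61+9=70). clock=61
Op 16: insert a.com -> 10.0.0.4 (expiry=61+11=72). clock=61
Op 17: insert b.com -> 10.0.0.5 (expiry=61+7=68). clock=61
Op 18: tick 12 -> clock=73. purged={a.com,b.com,c.com}
Op 19: insert b.com -> 10.0.0.3 (expiry=73+10=83). clock=73
Op 20: tick 8 -> clock=81.
Final clock = 81
Final cache (unexpired): {b.com} -> size=1

Answer: clock=81 cache_size=1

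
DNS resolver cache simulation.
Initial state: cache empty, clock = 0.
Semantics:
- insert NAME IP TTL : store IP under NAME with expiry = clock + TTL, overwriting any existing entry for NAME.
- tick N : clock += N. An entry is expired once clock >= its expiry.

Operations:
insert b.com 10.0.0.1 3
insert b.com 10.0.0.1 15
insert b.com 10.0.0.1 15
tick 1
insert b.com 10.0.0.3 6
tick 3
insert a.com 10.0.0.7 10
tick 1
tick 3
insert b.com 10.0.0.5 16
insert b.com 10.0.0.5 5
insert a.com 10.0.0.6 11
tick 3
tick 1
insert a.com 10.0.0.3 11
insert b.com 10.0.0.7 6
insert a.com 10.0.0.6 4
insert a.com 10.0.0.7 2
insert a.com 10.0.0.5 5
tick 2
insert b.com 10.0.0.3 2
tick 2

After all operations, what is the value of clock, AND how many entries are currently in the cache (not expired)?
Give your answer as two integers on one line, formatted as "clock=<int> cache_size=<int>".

Answer: clock=16 cache_size=1

Derivation:
Op 1: insert b.com -> 10.0.0.1 (expiry=0+3=3). clock=0
Op 2: insert b.com -> 10.0.0.1 (expiry=0+15=15). clock=0
Op 3: insert b.com -> 10.0.0.1 (expiry=0+15=15). clock=0
Op 4: tick 1 -> clock=1.
Op 5: insert b.com -> 10.0.0.3 (expiry=1+6=7). clock=1
Op 6: tick 3 -> clock=4.
Op 7: insert a.com -> 10.0.0.7 (expiry=4+10=14). clock=4
Op 8: tick 1 -> clock=5.
Op 9: tick 3 -> clock=8. purged={b.com}
Op 10: insert b.com -> 10.0.0.5 (expiry=8+16=24). clock=8
Op 11: insert b.com -> 10.0.0.5 (expiry=8+5=13). clock=8
Op 12: insert a.com -> 10.0.0.6 (expiry=8+11=19). clock=8
Op 13: tick 3 -> clock=11.
Op 14: tick 1 -> clock=12.
Op 15: insert a.com -> 10.0.0.3 (expiry=12+11=23). clock=12
Op 16: insert b.com -> 10.0.0.7 (expiry=12+6=18). clock=12
Op 17: insert a.com -> 10.0.0.6 (expiry=12+4=16). clock=12
Op 18: insert a.com -> 10.0.0.7 (expiry=12+2=14). clock=12
Op 19: insert a.com -> 10.0.0.5 (expiry=12+5=17). clock=12
Op 20: tick 2 -> clock=14.
Op 21: insert b.com -> 10.0.0.3 (expiry=14+2=16). clock=14
Op 22: tick 2 -> clock=16. purged={b.com}
Final clock = 16
Final cache (unexpired): {a.com} -> size=1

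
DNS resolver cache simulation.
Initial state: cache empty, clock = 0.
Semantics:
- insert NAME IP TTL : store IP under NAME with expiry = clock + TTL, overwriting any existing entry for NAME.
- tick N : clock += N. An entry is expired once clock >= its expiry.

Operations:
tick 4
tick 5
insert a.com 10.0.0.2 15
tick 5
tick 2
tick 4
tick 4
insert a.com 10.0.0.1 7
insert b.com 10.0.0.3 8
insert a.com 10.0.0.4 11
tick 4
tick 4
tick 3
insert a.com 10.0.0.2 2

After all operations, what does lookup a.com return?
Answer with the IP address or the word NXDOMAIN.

Answer: 10.0.0.2

Derivation:
Op 1: tick 4 -> clock=4.
Op 2: tick 5 -> clock=9.
Op 3: insert a.com -> 10.0.0.2 (expiry=9+15=24). clock=9
Op 4: tick 5 -> clock=14.
Op 5: tick 2 -> clock=16.
Op 6: tick 4 -> clock=20.
Op 7: tick 4 -> clock=24. purged={a.com}
Op 8: insert a.com -> 10.0.0.1 (expiry=24+7=31). clock=24
Op 9: insert b.com -> 10.0.0.3 (expiry=24+8=32). clock=24
Op 10: insert a.com -> 10.0.0.4 (expiry=24+11=35). clock=24
Op 11: tick 4 -> clock=28.
Op 12: tick 4 -> clock=32. purged={b.com}
Op 13: tick 3 -> clock=35. purged={a.com}
Op 14: insert a.com -> 10.0.0.2 (expiry=35+2=37). clock=35
lookup a.com: present, ip=10.0.0.2 expiry=37 > clock=35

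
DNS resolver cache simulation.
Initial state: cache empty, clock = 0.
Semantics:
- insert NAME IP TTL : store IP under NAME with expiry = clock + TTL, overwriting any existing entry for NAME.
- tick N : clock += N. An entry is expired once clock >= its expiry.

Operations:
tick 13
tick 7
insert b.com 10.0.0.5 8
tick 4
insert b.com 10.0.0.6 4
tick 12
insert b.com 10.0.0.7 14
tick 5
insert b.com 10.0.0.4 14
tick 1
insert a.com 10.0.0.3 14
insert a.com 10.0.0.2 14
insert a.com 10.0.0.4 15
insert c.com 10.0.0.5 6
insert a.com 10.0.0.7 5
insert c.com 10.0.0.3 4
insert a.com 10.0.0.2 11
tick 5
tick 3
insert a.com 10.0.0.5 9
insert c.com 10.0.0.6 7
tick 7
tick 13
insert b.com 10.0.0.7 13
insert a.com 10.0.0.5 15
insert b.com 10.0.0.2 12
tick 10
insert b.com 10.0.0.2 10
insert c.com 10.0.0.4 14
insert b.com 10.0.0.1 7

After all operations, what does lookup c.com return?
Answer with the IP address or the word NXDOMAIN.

Op 1: tick 13 -> clock=13.
Op 2: tick 7 -> clock=20.
Op 3: insert b.com -> 10.0.0.5 (expiry=20+8=28). clock=20
Op 4: tick 4 -> clock=24.
Op 5: insert b.com -> 10.0.0.6 (expiry=24+4=28). clock=24
Op 6: tick 12 -> clock=36. purged={b.com}
Op 7: insert b.com -> 10.0.0.7 (expiry=36+14=50). clock=36
Op 8: tick 5 -> clock=41.
Op 9: insert b.com -> 10.0.0.4 (expiry=41+14=55). clock=41
Op 10: tick 1 -> clock=42.
Op 11: insert a.com -> 10.0.0.3 (expiry=42+14=56). clock=42
Op 12: insert a.com -> 10.0.0.2 (expiry=42+14=56). clock=42
Op 13: insert a.com -> 10.0.0.4 (expiry=42+15=57). clock=42
Op 14: insert c.com -> 10.0.0.5 (expiry=42+6=48). clock=42
Op 15: insert a.com -> 10.0.0.7 (expiry=42+5=47). clock=42
Op 16: insert c.com -> 10.0.0.3 (expiry=42+4=46). clock=42
Op 17: insert a.com -> 10.0.0.2 (expiry=42+11=53). clock=42
Op 18: tick 5 -> clock=47. purged={c.com}
Op 19: tick 3 -> clock=50.
Op 20: insert a.com -> 10.0.0.5 (expiry=50+9=59). clock=50
Op 21: insert c.com -> 10.0.0.6 (expiry=50+7=57). clock=50
Op 22: tick 7 -> clock=57. purged={b.com,c.com}
Op 23: tick 13 -> clock=70. purged={a.com}
Op 24: insert b.com -> 10.0.0.7 (expiry=70+13=83). clock=70
Op 25: insert a.com -> 10.0.0.5 (expiry=70+15=85). clock=70
Op 26: insert b.com -> 10.0.0.2 (expiry=70+12=82). clock=70
Op 27: tick 10 -> clock=80.
Op 28: insert b.com -> 10.0.0.2 (expiry=80+10=90). clock=80
Op 29: insert c.com -> 10.0.0.4 (expiry=80+14=94). clock=80
Op 30: insert b.com -> 10.0.0.1 (expiry=80+7=87). clock=80
lookup c.com: present, ip=10.0.0.4 expiry=94 > clock=80

Answer: 10.0.0.4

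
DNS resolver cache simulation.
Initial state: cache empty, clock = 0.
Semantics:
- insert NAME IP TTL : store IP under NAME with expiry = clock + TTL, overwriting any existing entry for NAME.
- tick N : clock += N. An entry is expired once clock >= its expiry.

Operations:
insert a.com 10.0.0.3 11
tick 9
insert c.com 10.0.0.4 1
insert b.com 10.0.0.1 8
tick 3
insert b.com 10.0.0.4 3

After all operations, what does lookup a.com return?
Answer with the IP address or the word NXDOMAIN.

Op 1: insert a.com -> 10.0.0.3 (expiry=0+11=11). clock=0
Op 2: tick 9 -> clock=9.
Op 3: insert c.com -> 10.0.0.4 (expiry=9+1=10). clock=9
Op 4: insert b.com -> 10.0.0.1 (expiry=9+8=17). clock=9
Op 5: tick 3 -> clock=12. purged={a.com,c.com}
Op 6: insert b.com -> 10.0.0.4 (expiry=12+3=15). clock=12
lookup a.com: not in cache (expired or never inserted)

Answer: NXDOMAIN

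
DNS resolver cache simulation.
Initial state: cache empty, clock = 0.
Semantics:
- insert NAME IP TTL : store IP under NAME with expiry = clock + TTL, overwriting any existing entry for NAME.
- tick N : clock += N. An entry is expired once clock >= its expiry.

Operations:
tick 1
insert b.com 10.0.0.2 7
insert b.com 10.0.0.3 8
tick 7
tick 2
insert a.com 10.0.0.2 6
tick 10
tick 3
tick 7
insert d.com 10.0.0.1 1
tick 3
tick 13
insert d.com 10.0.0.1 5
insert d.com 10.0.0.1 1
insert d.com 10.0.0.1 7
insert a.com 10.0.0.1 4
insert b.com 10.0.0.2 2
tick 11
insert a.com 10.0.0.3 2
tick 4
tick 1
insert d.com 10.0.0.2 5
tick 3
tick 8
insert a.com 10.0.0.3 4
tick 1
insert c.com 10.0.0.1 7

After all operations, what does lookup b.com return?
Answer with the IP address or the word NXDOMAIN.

Op 1: tick 1 -> clock=1.
Op 2: insert b.com -> 10.0.0.2 (expiry=1+7=8). clock=1
Op 3: insert b.com -> 10.0.0.3 (expiry=1+8=9). clock=1
Op 4: tick 7 -> clock=8.
Op 5: tick 2 -> clock=10. purged={b.com}
Op 6: insert a.com -> 10.0.0.2 (expiry=10+6=16). clock=10
Op 7: tick 10 -> clock=20. purged={a.com}
Op 8: tick 3 -> clock=23.
Op 9: tick 7 -> clock=30.
Op 10: insert d.com -> 10.0.0.1 (expiry=30+1=31). clock=30
Op 11: tick 3 -> clock=33. purged={d.com}
Op 12: tick 13 -> clock=46.
Op 13: insert d.com -> 10.0.0.1 (expiry=46+5=51). clock=46
Op 14: insert d.com -> 10.0.0.1 (expiry=46+1=47). clock=46
Op 15: insert d.com -> 10.0.0.1 (expiry=46+7=53). clock=46
Op 16: insert a.com -> 10.0.0.1 (expiry=46+4=50). clock=46
Op 17: insert b.com -> 10.0.0.2 (expiry=46+2=48). clock=46
Op 18: tick 11 -> clock=57. purged={a.com,b.com,d.com}
Op 19: insert a.com -> 10.0.0.3 (expiry=57+2=59). clock=57
Op 20: tick 4 -> clock=61. purged={a.com}
Op 21: tick 1 -> clock=62.
Op 22: insert d.com -> 10.0.0.2 (expiry=62+5=67). clock=62
Op 23: tick 3 -> clock=65.
Op 24: tick 8 -> clock=73. purged={d.com}
Op 25: insert a.com -> 10.0.0.3 (expiry=73+4=77). clock=73
Op 26: tick 1 -> clock=74.
Op 27: insert c.com -> 10.0.0.1 (expiry=74+7=81). clock=74
lookup b.com: not in cache (expired or never inserted)

Answer: NXDOMAIN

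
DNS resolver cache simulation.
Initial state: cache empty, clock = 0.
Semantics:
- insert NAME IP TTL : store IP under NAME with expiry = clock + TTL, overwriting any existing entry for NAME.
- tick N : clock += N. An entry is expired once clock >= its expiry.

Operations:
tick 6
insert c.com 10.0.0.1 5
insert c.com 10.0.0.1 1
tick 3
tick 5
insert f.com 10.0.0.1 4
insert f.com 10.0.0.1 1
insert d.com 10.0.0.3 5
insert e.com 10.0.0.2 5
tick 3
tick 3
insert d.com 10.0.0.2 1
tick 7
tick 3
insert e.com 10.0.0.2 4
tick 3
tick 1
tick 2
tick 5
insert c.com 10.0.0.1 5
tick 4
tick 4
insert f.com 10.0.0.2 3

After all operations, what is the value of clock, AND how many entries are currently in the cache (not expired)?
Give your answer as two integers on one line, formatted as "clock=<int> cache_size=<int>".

Op 1: tick 6 -> clock=6.
Op 2: insert c.com -> 10.0.0.1 (expiry=6+5=11). clock=6
Op 3: insert c.com -> 10.0.0.1 (expiry=6+1=7). clock=6
Op 4: tick 3 -> clock=9. purged={c.com}
Op 5: tick 5 -> clock=14.
Op 6: insert f.com -> 10.0.0.1 (expiry=14+4=18). clock=14
Op 7: insert f.com -> 10.0.0.1 (expiry=14+1=15). clock=14
Op 8: insert d.com -> 10.0.0.3 (expiry=14+5=19). clock=14
Op 9: insert e.com -> 10.0.0.2 (expiry=14+5=19). clock=14
Op 10: tick 3 -> clock=17. purged={f.com}
Op 11: tick 3 -> clock=20. purged={d.com,e.com}
Op 12: insert d.com -> 10.0.0.2 (expiry=20+1=21). clock=20
Op 13: tick 7 -> clock=27. purged={d.com}
Op 14: tick 3 -> clock=30.
Op 15: insert e.com -> 10.0.0.2 (expiry=30+4=34). clock=30
Op 16: tick 3 -> clock=33.
Op 17: tick 1 -> clock=34. purged={e.com}
Op 18: tick 2 -> clock=36.
Op 19: tick 5 -> clock=41.
Op 20: insert c.com -> 10.0.0.1 (expiry=41+5=46). clock=41
Op 21: tick 4 -> clock=45.
Op 22: tick 4 -> clock=49. purged={c.com}
Op 23: insert f.com -> 10.0.0.2 (expiry=49+3=52). clock=49
Final clock = 49
Final cache (unexpired): {f.com} -> size=1

Answer: clock=49 cache_size=1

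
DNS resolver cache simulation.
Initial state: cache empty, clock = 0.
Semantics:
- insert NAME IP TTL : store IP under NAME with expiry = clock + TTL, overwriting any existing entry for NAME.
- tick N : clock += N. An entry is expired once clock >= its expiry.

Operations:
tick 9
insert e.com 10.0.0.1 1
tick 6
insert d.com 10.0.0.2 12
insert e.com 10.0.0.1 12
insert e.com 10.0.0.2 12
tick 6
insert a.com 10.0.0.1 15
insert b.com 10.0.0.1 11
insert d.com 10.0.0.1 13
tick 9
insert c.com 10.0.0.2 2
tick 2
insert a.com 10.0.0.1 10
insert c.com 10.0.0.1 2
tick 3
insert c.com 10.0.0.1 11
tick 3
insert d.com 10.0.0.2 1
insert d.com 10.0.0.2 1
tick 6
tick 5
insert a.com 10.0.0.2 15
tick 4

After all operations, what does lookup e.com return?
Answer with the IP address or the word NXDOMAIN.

Op 1: tick 9 -> clock=9.
Op 2: insert e.com -> 10.0.0.1 (expiry=9+1=10). clock=9
Op 3: tick 6 -> clock=15. purged={e.com}
Op 4: insert d.com -> 10.0.0.2 (expiry=15+12=27). clock=15
Op 5: insert e.com -> 10.0.0.1 (expiry=15+12=27). clock=15
Op 6: insert e.com -> 10.0.0.2 (expiry=15+12=27). clock=15
Op 7: tick 6 -> clock=21.
Op 8: insert a.com -> 10.0.0.1 (expiry=21+15=36). clock=21
Op 9: insert b.com -> 10.0.0.1 (expiry=21+11=32). clock=21
Op 10: insert d.com -> 10.0.0.1 (expiry=21+13=34). clock=21
Op 11: tick 9 -> clock=30. purged={e.com}
Op 12: insert c.com -> 10.0.0.2 (expiry=30+2=32). clock=30
Op 13: tick 2 -> clock=32. purged={b.com,c.com}
Op 14: insert a.com -> 10.0.0.1 (expiry=32+10=42). clock=32
Op 15: insert c.com -> 10.0.0.1 (expiry=32+2=34). clock=32
Op 16: tick 3 -> clock=35. purged={c.com,d.com}
Op 17: insert c.com -> 10.0.0.1 (expiry=35+11=46). clock=35
Op 18: tick 3 -> clock=38.
Op 19: insert d.com -> 10.0.0.2 (expiry=38+1=39). clock=38
Op 20: insert d.com -> 10.0.0.2 (expiry=38+1=39). clock=38
Op 21: tick 6 -> clock=44. purged={a.com,d.com}
Op 22: tick 5 -> clock=49. purged={c.com}
Op 23: insert a.com -> 10.0.0.2 (expiry=49+15=64). clock=49
Op 24: tick 4 -> clock=53.
lookup e.com: not in cache (expired or never inserted)

Answer: NXDOMAIN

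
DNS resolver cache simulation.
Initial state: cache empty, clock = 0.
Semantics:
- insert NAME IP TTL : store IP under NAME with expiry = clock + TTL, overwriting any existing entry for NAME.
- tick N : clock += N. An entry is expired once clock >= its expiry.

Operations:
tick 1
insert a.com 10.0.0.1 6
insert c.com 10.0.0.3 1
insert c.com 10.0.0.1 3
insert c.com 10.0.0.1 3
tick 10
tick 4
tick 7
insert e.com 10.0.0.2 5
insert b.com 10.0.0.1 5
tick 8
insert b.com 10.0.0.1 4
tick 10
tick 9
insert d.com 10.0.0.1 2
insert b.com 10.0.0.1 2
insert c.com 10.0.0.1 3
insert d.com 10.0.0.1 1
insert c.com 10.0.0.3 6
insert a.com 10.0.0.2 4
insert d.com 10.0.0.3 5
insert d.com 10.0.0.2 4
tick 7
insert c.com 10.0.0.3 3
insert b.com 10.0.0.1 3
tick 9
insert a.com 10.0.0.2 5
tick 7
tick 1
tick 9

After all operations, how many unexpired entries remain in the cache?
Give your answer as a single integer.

Answer: 0

Derivation:
Op 1: tick 1 -> clock=1.
Op 2: insert a.com -> 10.0.0.1 (expiry=1+6=7). clock=1
Op 3: insert c.com -> 10.0.0.3 (expiry=1+1=2). clock=1
Op 4: insert c.com -> 10.0.0.1 (expiry=1+3=4). clock=1
Op 5: insert c.com -> 10.0.0.1 (expiry=1+3=4). clock=1
Op 6: tick 10 -> clock=11. purged={a.com,c.com}
Op 7: tick 4 -> clock=15.
Op 8: tick 7 -> clock=22.
Op 9: insert e.com -> 10.0.0.2 (expiry=22+5=27). clock=22
Op 10: insert b.com -> 10.0.0.1 (expiry=22+5=27). clock=22
Op 11: tick 8 -> clock=30. purged={b.com,e.com}
Op 12: insert b.com -> 10.0.0.1 (expiry=30+4=34). clock=30
Op 13: tick 10 -> clock=40. purged={b.com}
Op 14: tick 9 -> clock=49.
Op 15: insert d.com -> 10.0.0.1 (expiry=49+2=51). clock=49
Op 16: insert b.com -> 10.0.0.1 (expiry=49+2=51). clock=49
Op 17: insert c.com -> 10.0.0.1 (expiry=49+3=52). clock=49
Op 18: insert d.com -> 10.0.0.1 (expiry=49+1=50). clock=49
Op 19: insert c.com -> 10.0.0.3 (expiry=49+6=55). clock=49
Op 20: insert a.com -> 10.0.0.2 (expiry=49+4=53). clock=49
Op 21: insert d.com -> 10.0.0.3 (expiry=49+5=54). clock=49
Op 22: insert d.com -> 10.0.0.2 (expiry=49+4=53). clock=49
Op 23: tick 7 -> clock=56. purged={a.com,b.com,c.com,d.com}
Op 24: insert c.com -> 10.0.0.3 (expiry=56+3=59). clock=56
Op 25: insert b.com -> 10.0.0.1 (expiry=56+3=59). clock=56
Op 26: tick 9 -> clock=65. purged={b.com,c.com}
Op 27: insert a.com -> 10.0.0.2 (expiry=65+5=70). clock=65
Op 28: tick 7 -> clock=72. purged={a.com}
Op 29: tick 1 -> clock=73.
Op 30: tick 9 -> clock=82.
Final cache (unexpired): {} -> size=0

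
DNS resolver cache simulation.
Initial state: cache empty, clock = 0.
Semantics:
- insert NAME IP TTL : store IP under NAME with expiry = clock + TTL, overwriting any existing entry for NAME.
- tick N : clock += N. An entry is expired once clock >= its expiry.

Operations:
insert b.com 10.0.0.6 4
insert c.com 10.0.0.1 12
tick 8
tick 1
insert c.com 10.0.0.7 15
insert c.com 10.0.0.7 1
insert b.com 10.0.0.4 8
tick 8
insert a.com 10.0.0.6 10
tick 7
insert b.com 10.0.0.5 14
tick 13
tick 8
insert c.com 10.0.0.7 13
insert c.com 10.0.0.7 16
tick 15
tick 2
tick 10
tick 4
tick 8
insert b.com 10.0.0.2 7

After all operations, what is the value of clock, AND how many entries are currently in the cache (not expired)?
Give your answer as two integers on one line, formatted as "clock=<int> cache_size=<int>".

Op 1: insert b.com -> 10.0.0.6 (expiry=0+4=4). clock=0
Op 2: insert c.com -> 10.0.0.1 (expiry=0+12=12). clock=0
Op 3: tick 8 -> clock=8. purged={b.com}
Op 4: tick 1 -> clock=9.
Op 5: insert c.com -> 10.0.0.7 (expiry=9+15=24). clock=9
Op 6: insert c.com -> 10.0.0.7 (expiry=9+1=10). clock=9
Op 7: insert b.com -> 10.0.0.4 (expiry=9+8=17). clock=9
Op 8: tick 8 -> clock=17. purged={b.com,c.com}
Op 9: insert a.com -> 10.0.0.6 (expiry=17+10=27). clock=17
Op 10: tick 7 -> clock=24.
Op 11: insert b.com -> 10.0.0.5 (expiry=24+14=38). clock=24
Op 12: tick 13 -> clock=37. purged={a.com}
Op 13: tick 8 -> clock=45. purged={b.com}
Op 14: insert c.com -> 10.0.0.7 (expiry=45+13=58). clock=45
Op 15: insert c.com -> 10.0.0.7 (expiry=45+16=61). clock=45
Op 16: tick 15 -> clock=60.
Op 17: tick 2 -> clock=62. purged={c.com}
Op 18: tick 10 -> clock=72.
Op 19: tick 4 -> clock=76.
Op 20: tick 8 -> clock=84.
Op 21: insert b.com -> 10.0.0.2 (expiry=84+7=91). clock=84
Final clock = 84
Final cache (unexpired): {b.com} -> size=1

Answer: clock=84 cache_size=1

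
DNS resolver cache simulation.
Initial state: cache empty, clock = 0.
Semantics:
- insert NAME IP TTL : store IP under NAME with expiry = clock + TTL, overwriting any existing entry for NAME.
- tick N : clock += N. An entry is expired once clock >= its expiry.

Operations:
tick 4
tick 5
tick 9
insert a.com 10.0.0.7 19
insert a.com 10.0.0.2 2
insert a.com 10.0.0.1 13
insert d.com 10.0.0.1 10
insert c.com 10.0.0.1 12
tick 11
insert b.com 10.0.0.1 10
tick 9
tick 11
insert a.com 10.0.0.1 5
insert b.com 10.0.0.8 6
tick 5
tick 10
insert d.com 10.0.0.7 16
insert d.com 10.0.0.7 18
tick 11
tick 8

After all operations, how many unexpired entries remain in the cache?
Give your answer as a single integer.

Answer: 0

Derivation:
Op 1: tick 4 -> clock=4.
Op 2: tick 5 -> clock=9.
Op 3: tick 9 -> clock=18.
Op 4: insert a.com -> 10.0.0.7 (expiry=18+19=37). clock=18
Op 5: insert a.com -> 10.0.0.2 (expiry=18+2=20). clock=18
Op 6: insert a.com -> 10.0.0.1 (expiry=18+13=31). clock=18
Op 7: insert d.com -> 10.0.0.1 (expiry=18+10=28). clock=18
Op 8: insert c.com -> 10.0.0.1 (expiry=18+12=30). clock=18
Op 9: tick 11 -> clock=29. purged={d.com}
Op 10: insert b.com -> 10.0.0.1 (expiry=29+10=39). clock=29
Op 11: tick 9 -> clock=38. purged={a.com,c.com}
Op 12: tick 11 -> clock=49. purged={b.com}
Op 13: insert a.com -> 10.0.0.1 (expiry=49+5=54). clock=49
Op 14: insert b.com -> 10.0.0.8 (expiry=49+6=55). clock=49
Op 15: tick 5 -> clock=54. purged={a.com}
Op 16: tick 10 -> clock=64. purged={b.com}
Op 17: insert d.com -> 10.0.0.7 (expiry=64+16=80). clock=64
Op 18: insert d.com -> 10.0.0.7 (expiry=64+18=82). clock=64
Op 19: tick 11 -> clock=75.
Op 20: tick 8 -> clock=83. purged={d.com}
Final cache (unexpired): {} -> size=0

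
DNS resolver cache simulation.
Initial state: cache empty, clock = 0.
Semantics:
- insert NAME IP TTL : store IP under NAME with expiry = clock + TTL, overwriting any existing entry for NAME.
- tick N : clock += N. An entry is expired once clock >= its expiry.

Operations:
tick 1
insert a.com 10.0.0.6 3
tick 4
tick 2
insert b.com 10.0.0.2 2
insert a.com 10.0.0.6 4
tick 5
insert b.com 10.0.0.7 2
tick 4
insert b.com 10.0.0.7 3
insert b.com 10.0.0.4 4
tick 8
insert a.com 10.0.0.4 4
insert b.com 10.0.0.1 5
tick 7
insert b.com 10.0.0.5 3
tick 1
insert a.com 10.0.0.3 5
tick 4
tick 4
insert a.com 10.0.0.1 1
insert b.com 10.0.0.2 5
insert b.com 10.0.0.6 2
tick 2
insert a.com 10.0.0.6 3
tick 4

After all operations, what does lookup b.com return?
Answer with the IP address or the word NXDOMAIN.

Op 1: tick 1 -> clock=1.
Op 2: insert a.com -> 10.0.0.6 (expiry=1+3=4). clock=1
Op 3: tick 4 -> clock=5. purged={a.com}
Op 4: tick 2 -> clock=7.
Op 5: insert b.com -> 10.0.0.2 (expiry=7+2=9). clock=7
Op 6: insert a.com -> 10.0.0.6 (expiry=7+4=11). clock=7
Op 7: tick 5 -> clock=12. purged={a.com,b.com}
Op 8: insert b.com -> 10.0.0.7 (expiry=12+2=14). clock=12
Op 9: tick 4 -> clock=16. purged={b.com}
Op 10: insert b.com -> 10.0.0.7 (expiry=16+3=19). clock=16
Op 11: insert b.com -> 10.0.0.4 (expiry=16+4=20). clock=16
Op 12: tick 8 -> clock=24. purged={b.com}
Op 13: insert a.com -> 10.0.0.4 (expiry=24+4=28). clock=24
Op 14: insert b.com -> 10.0.0.1 (expiry=24+5=29). clock=24
Op 15: tick 7 -> clock=31. purged={a.com,b.com}
Op 16: insert b.com -> 10.0.0.5 (expiry=31+3=34). clock=31
Op 17: tick 1 -> clock=32.
Op 18: insert a.com -> 10.0.0.3 (expiry=32+5=37). clock=32
Op 19: tick 4 -> clock=36. purged={b.com}
Op 20: tick 4 -> clock=40. purged={a.com}
Op 21: insert a.com -> 10.0.0.1 (expiry=40+1=41). clock=40
Op 22: insert b.com -> 10.0.0.2 (expiry=40+5=45). clock=40
Op 23: insert b.com -> 10.0.0.6 (expiry=40+2=42). clock=40
Op 24: tick 2 -> clock=42. purged={a.com,b.com}
Op 25: insert a.com -> 10.0.0.6 (expiry=42+3=45). clock=42
Op 26: tick 4 -> clock=46. purged={a.com}
lookup b.com: not in cache (expired or never inserted)

Answer: NXDOMAIN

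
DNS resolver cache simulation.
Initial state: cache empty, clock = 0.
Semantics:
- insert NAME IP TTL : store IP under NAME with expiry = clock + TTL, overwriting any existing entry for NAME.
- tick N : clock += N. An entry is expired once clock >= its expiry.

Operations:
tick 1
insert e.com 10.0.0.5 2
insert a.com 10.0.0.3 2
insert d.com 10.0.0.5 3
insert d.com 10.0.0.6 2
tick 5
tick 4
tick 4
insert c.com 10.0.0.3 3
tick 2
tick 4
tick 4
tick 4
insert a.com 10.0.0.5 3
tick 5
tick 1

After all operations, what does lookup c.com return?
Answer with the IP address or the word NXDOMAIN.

Op 1: tick 1 -> clock=1.
Op 2: insert e.com -> 10.0.0.5 (expiry=1+2=3). clock=1
Op 3: insert a.com -> 10.0.0.3 (expiry=1+2=3). clock=1
Op 4: insert d.com -> 10.0.0.5 (expiry=1+3=4). clock=1
Op 5: insert d.com -> 10.0.0.6 (expiry=1+2=3). clock=1
Op 6: tick 5 -> clock=6. purged={a.com,d.com,e.com}
Op 7: tick 4 -> clock=10.
Op 8: tick 4 -> clock=14.
Op 9: insert c.com -> 10.0.0.3 (expiry=14+3=17). clock=14
Op 10: tick 2 -> clock=16.
Op 11: tick 4 -> clock=20. purged={c.com}
Op 12: tick 4 -> clock=24.
Op 13: tick 4 -> clock=28.
Op 14: insert a.com -> 10.0.0.5 (expiry=28+3=31). clock=28
Op 15: tick 5 -> clock=33. purged={a.com}
Op 16: tick 1 -> clock=34.
lookup c.com: not in cache (expired or never inserted)

Answer: NXDOMAIN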